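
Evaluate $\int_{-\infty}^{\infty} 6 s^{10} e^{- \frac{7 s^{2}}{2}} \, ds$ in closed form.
$\frac{810 \sqrt{14} \sqrt{\pi}}{16807}$

Begin with the known integral
$$J(a) = \int_{-\infty}^{\infty} 6 e^{- a s^{2}} \, ds = \frac{6 \sqrt{\pi}}{\sqrt{a}}.$$

Differentiating under the integral sign brings down a factor of $(-s^2)$:
$$\frac{dJ}{da} = \int_{-\infty}^{\infty} - 6 s^{2} e^{- a s^{2}} \, ds = - \frac{3 \sqrt{\pi}}{a^{\frac{3}{2}}}.$$

Repeating $5$ times in total — each differentiation brings down another $(-s^2)$ — gives
$$\frac{d^{5}J}{da^{5}} = \int_{-\infty}^{\infty} - 6 s^{10} e^{- a s^{2}} \, ds = - \frac{2835 \sqrt{\pi}}{16 a^{\frac{11}{2}}},$$
and the integrand here is $(-1)^{5}$ times the target integrand, so $I = (-1)^{5}\,\frac{d^{5}J}{da^{5}} = \frac{2835 \sqrt{\pi}}{16 a^{\frac{11}{2}}}$.

Setting $a = \frac{7}{2}$:
$$I = \frac{810 \sqrt{14} \sqrt{\pi}}{16807}.$$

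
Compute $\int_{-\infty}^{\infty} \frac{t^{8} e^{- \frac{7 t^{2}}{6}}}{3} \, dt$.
$\frac{405 \sqrt{42} \sqrt{\pi}}{2401}$

Consider the simpler parametrised integral
$$J(a) = \int_{-\infty}^{\infty} \frac{e^{- a t^{2}}}{3} \, dt = \frac{\sqrt{\pi}}{3 \sqrt{a}}.$$

Differentiating under the integral sign brings down a factor of $(-t^2)$:
$$\frac{dJ}{da} = \int_{-\infty}^{\infty} - \frac{t^{2} e^{- a t^{2}}}{3} \, dt = - \frac{\sqrt{\pi}}{6 a^{\frac{3}{2}}}.$$

Repeating $4$ times in total — each differentiation brings down another $(-t^2)$ — gives
$$\frac{d^{4}J}{da^{4}} = \int_{-\infty}^{\infty} \frac{t^{8} e^{- a t^{2}}}{3} \, dt = \frac{35 \sqrt{\pi}}{16 a^{\frac{9}{2}}},$$
and the integrand here is exactly the target integrand, so $I = \frac{35 \sqrt{\pi}}{16 a^{\frac{9}{2}}}$.

Setting $a = \frac{7}{6}$:
$$I = \frac{405 \sqrt{42} \sqrt{\pi}}{2401}.$$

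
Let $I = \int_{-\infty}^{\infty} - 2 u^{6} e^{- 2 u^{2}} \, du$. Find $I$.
$- \frac{15 \sqrt{2} \sqrt{\pi}}{64}$

Start from the elementary integral
$$J(a) = \int_{-\infty}^{\infty} - 2 e^{- a u^{2}} \, du = - \frac{2 \sqrt{\pi}}{\sqrt{a}}.$$

Differentiating under the integral sign brings down a factor of $(-u^2)$:
$$\frac{dJ}{da} = \int_{-\infty}^{\infty} 2 u^{2} e^{- a u^{2}} \, du = \frac{\sqrt{\pi}}{a^{\frac{3}{2}}}.$$

Repeating $3$ times in total — each differentiation brings down another $(-u^2)$ — gives
$$\frac{d^{3}J}{da^{3}} = \int_{-\infty}^{\infty} 2 u^{6} e^{- a u^{2}} \, du = \frac{15 \sqrt{\pi}}{4 a^{\frac{7}{2}}},$$
and the integrand here is $(-1)^{3}$ times the target integrand, so $I = (-1)^{3}\,\frac{d^{3}J}{da^{3}} = - \frac{15 \sqrt{\pi}}{4 a^{\frac{7}{2}}}$.

Setting $a = 2$:
$$I = - \frac{15 \sqrt{2} \sqrt{\pi}}{64}.$$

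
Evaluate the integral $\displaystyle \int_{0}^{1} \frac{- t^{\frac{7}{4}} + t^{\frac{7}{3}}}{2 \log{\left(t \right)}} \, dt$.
$\log{\left(\frac{2 \sqrt{330}}{33} \right)}$

Consider the one-parameter family: let $I(a) = \int_{0}^{1} \frac{t^{\frac{7}{3}} - t^{a}}{2 \log{\left(t \right)}} \, dt$.

Since $\dfrac{\partial}{\partial a}\,t^{a} = t^{a} \ln t$, the $\ln t$ in the denominator cancels and
$$\frac{dI}{da} = \int_{0}^{1} - \frac{1}{2} t^{a} \, dt = - \frac{1}{2} \left[\frac{t^{a+1}}{a+1}\right]_0^1 = - \frac{1}{2 a + 2}.$$

Integrating with respect to $a$ gives $I(a) = - \frac{\log{\left(a + 1 \right)}}{2} - \frac{\log{\left(3 \right)}}{2} + \frac{\log{\left(10 \right)}}{2} + C$.

At $a = \frac{7}{3}$ the integrand is identically $0$, so $I(\frac{7}{3}) = 0$. The closed form gives $0$, hence $C = 0$.

Setting $a = \frac{7}{4}$:
$$I = \log{\left(\frac{2 \sqrt{330}}{33} \right)}.$$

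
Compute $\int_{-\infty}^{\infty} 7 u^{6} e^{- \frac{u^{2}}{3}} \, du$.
$\frac{2835 \sqrt{3} \sqrt{\pi}}{8}$

Start from the elementary integral
$$J(a) = \int_{-\infty}^{\infty} 7 e^{- a u^{2}} \, du = \frac{7 \sqrt{\pi}}{\sqrt{a}}.$$

Differentiating under the integral sign brings down a factor of $(-u^2)$:
$$\frac{dJ}{da} = \int_{-\infty}^{\infty} - 7 u^{2} e^{- a u^{2}} \, du = - \frac{7 \sqrt{\pi}}{2 a^{\frac{3}{2}}}.$$

Repeating $3$ times in total — each differentiation brings down another $(-u^2)$ — gives
$$\frac{d^{3}J}{da^{3}} = \int_{-\infty}^{\infty} - 7 u^{6} e^{- a u^{2}} \, du = - \frac{105 \sqrt{\pi}}{8 a^{\frac{7}{2}}},$$
and the integrand here is $(-1)^{3}$ times the target integrand, so $I = (-1)^{3}\,\frac{d^{3}J}{da^{3}} = \frac{105 \sqrt{\pi}}{8 a^{\frac{7}{2}}}$.

Setting $a = \frac{1}{3}$:
$$I = \frac{2835 \sqrt{3} \sqrt{\pi}}{8}.$$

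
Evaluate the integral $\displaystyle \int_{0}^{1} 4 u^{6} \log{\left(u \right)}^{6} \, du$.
$\frac{2880}{823543}$

Begin with the known integral
$$J(a) = \int_{0}^{1} 4 u^{a} \, du = \frac{4}{a + 1}.$$

Differentiating under the integral sign brings down a factor of $\ln u$:
$$\frac{dJ}{da} = \int_{0}^{1} 4 u^{a} \log{\left(u \right)} \, du = - \frac{4}{\left(a + 1\right)^{2}}.$$

Repeating $6$ times in total — each differentiation brings down another $\ln u$ — gives
$$\frac{d^{6}J}{da^{6}} = \int_{0}^{1} 4 u^{a} \log{\left(u \right)}^{6} \, du = \frac{2880}{\left(a + 1\right)^{7}},$$
and the integrand here is exactly the target integrand, so $I = \frac{2880}{\left(a + 1\right)^{7}}$.

Setting $a = 6$:
$$I = \frac{2880}{823543}.$$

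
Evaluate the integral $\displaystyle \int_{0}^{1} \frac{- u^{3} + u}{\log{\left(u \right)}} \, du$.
$- \log{\left(2 \right)}$

Introduce a parameter $a$ in the exponent: let $I(a) = \int_{0}^{1} \frac{u - u^{a}}{\log{\left(u \right)}} \, du$.

Since $\dfrac{\partial}{\partial a}\,u^{a} = u^{a} \ln u$, the $\ln u$ in the denominator cancels and
$$\frac{dI}{da} = \int_{0}^{1} -1 u^{a} \, du = -1 \left[\frac{u^{a+1}}{a+1}\right]_0^1 = - \frac{1}{a + 1}.$$

Integrating with respect to $a$ gives $I(a) = \log{\left(\frac{2}{a + 1} \right)} + C$.

At $a = 1$ the integrand is identically $0$, so $I(1) = 0$. The closed form gives $0$, hence $C = 0$.

Setting $a = 3$:
$$I = - \log{\left(2 \right)}.$$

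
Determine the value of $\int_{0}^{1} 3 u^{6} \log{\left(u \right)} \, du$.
$- \frac{3}{49}$

Consider the simpler parametrised integral
$$J(a) = \int_{0}^{1} 3 u^{a} \, du = \frac{3}{a + 1}.$$

Differentiating under the integral sign brings down a factor of $\ln u$:
$$\frac{dJ}{da} = \int_{0}^{1} 3 u^{a} \log{\left(u \right)} \, du = - \frac{3}{\left(a + 1\right)^{2}}.$$

The integral on the left is $I$, so $I = - \frac{3}{\left(a + 1\right)^{2}}$.

Setting $a = 6$:
$$I = - \frac{3}{49}.$$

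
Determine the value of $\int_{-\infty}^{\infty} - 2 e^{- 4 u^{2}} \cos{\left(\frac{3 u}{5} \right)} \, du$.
$- \frac{\sqrt{\pi}}{e^{\frac{9}{400}}}$

Treat the cosine frequency as a parameter and define $I(b) = \int_{-\infty}^{\infty} - 2 e^{- 4 u^{2}} \cos{\left(b u \right)} \, du$.

Differentiating under the integral sign,
$$I'(b) = \int_{-\infty}^{\infty} 2 u e^{- 4 u^{2}} \sin{\left(b u \right)} \, du.$$

Integrate $\int_{-\infty}^{\infty} u \sin(b u)\, e^{- 4 u^{2}}\, du$ by parts with $w = \sin(b u)$ and $dv = u\, e^{- 4 u^{2}}\, du$, giving $v = - \frac{e^{- 4 u^{2}}}{8}$. The boundary term vanishes and
$$\int_{-\infty}^{\infty} u \sin(b u)\, e^{- 4 u^{2}}\, du = \frac{b}{8} \int_{-\infty}^{\infty} \cos(b u)\, e^{- 4 u^{2}}\, du,$$
so $I'(b) = - \frac{b}{8}\, I(b)$.

This is a separable first-order ODE; solving with the initial condition $I(0) = \int_{-\infty}^{\infty} - 2 e^{- 4 u^{2}}\,du = - \sqrt{\pi}$ gives
$$I(b) = - \sqrt{\pi} e^{- \frac{b^{2}}{16}}.$$

Setting $b = \frac{3}{5}$:
$$I = - \frac{\sqrt{\pi}}{e^{\frac{9}{400}}}.$$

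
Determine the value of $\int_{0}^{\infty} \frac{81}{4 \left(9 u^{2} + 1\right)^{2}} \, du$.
$\frac{27 \pi}{16}$

Begin with the known result
$$J(a) = \int_{0}^{\infty} \frac{1}{4 \left(a^{2} + u^{2}\right)} \, du = \frac{\pi}{8 a}.$$

Differentiating under the integral sign with respect to $a$,
$$\frac{dJ}{da} = \int_{0}^{\infty} - \frac{a}{2 \left(a^{2} + u^{2}\right)^{2}} \, du = - \frac{\pi}{8 a^{2}},$$
so $\int_{0}^{\infty} \frac{1}{4 \left(a^{2} + u^{2}\right)^{2}} \, du = \frac{\pi}{16 a^{3}}$.

Setting $a = \frac{1}{3}$:
$$I = \frac{27 \pi}{16}.$$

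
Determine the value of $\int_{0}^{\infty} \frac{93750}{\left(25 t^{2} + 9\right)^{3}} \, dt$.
$\frac{3125 \pi}{216}$

Recall the elementary integral
$$J(a) = \int_{0}^{\infty} \frac{6}{a^{2} + t^{2}} \, dt = \frac{3 \pi}{a}.$$

Differentiating under the integral sign with respect to $a$,
$$\frac{dJ}{da} = \int_{0}^{\infty} - \frac{12 a}{\left(a^{2} + t^{2}\right)^{2}} \, dt = - \frac{3 \pi}{a^{2}},$$
so $\int_{0}^{\infty} \frac{6}{\left(a^{2} + t^{2}\right)^{2}} \, dt = \frac{3 \pi}{2 a^{3}}$.

Repeating — each differentiation of $1/(t^2+a^2)^j$ produces $-2ja/(t^2+a^2)^{j+1}$ — and dividing through by $-2ja$ at each step yields, after $2$ differentiations in total,
$$\int_{0}^{\infty} \frac{6}{\left(a^{2} + t^{2}\right)^{3}} \, dt = \frac{9 \pi}{8 a^{5}}.$$

Setting $a = \frac{3}{5}$:
$$I = \frac{3125 \pi}{216}.$$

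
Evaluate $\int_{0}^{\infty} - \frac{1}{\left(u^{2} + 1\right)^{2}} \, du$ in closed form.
$- \frac{\pi}{4}$

Begin with the known result
$$J(a) = \int_{0}^{\infty} - \frac{1}{a^{2} + u^{2}} \, du = - \frac{\pi}{2 a}.$$

Differentiating under the integral sign with respect to $a$,
$$\frac{dJ}{da} = \int_{0}^{\infty} \frac{2 a}{\left(a^{2} + u^{2}\right)^{2}} \, du = \frac{\pi}{2 a^{2}},$$
so $\int_{0}^{\infty} - \frac{1}{\left(a^{2} + u^{2}\right)^{2}} \, du = - \frac{\pi}{4 a^{3}}$.

Setting $a = 1$:
$$I = - \frac{\pi}{4}.$$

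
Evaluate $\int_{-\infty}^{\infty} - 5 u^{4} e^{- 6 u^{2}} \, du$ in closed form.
$- \frac{5 \sqrt{6} \sqrt{\pi}}{288}$

Start from the elementary integral
$$J(a) = \int_{-\infty}^{\infty} - 5 e^{- a u^{2}} \, du = - \frac{5 \sqrt{\pi}}{\sqrt{a}}.$$

Differentiating under the integral sign brings down a factor of $(-u^2)$:
$$\frac{dJ}{da} = \int_{-\infty}^{\infty} 5 u^{2} e^{- a u^{2}} \, du = \frac{5 \sqrt{\pi}}{2 a^{\frac{3}{2}}}.$$

Repeating twice in total — each differentiation brings down another $(-u^2)$ — gives
$$\frac{d^{2}J}{da^{2}} = \int_{-\infty}^{\infty} - 5 u^{4} e^{- a u^{2}} \, du = - \frac{15 \sqrt{\pi}}{4 a^{\frac{5}{2}}},$$
and the integrand here is exactly the target integrand, so $I = - \frac{15 \sqrt{\pi}}{4 a^{\frac{5}{2}}}$.

Setting $a = 6$:
$$I = - \frac{5 \sqrt{6} \sqrt{\pi}}{288}.$$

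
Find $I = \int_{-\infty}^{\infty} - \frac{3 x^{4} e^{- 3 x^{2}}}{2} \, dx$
$- \frac{\sqrt{3} \sqrt{\pi}}{24}$

Begin with the known integral
$$J(a) = \int_{-\infty}^{\infty} - \frac{3 e^{- a x^{2}}}{2} \, dx = - \frac{3 \sqrt{\pi}}{2 \sqrt{a}}.$$

Differentiating under the integral sign brings down a factor of $(-x^2)$:
$$\frac{dJ}{da} = \int_{-\infty}^{\infty} \frac{3 x^{2} e^{- a x^{2}}}{2} \, dx = \frac{3 \sqrt{\pi}}{4 a^{\frac{3}{2}}}.$$

Repeating twice in total — each differentiation brings down another $(-x^2)$ — gives
$$\frac{d^{2}J}{da^{2}} = \int_{-\infty}^{\infty} - \frac{3 x^{4} e^{- a x^{2}}}{2} \, dx = - \frac{9 \sqrt{\pi}}{8 a^{\frac{5}{2}}},$$
and the integrand here is exactly the target integrand, so $I = - \frac{9 \sqrt{\pi}}{8 a^{\frac{5}{2}}}$.

Setting $a = 3$:
$$I = - \frac{\sqrt{3} \sqrt{\pi}}{24}.$$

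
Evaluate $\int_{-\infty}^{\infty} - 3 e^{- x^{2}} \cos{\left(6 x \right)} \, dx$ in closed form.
$- \frac{3 \sqrt{\pi}}{e^{9}}$

Let $b$ denote the cosine frequency and define $I(b) = \int_{-\infty}^{\infty} - 3 e^{- x^{2}} \cos{\left(b x \right)} \, dx$.

Differentiating under the integral sign,
$$I'(b) = \int_{-\infty}^{\infty} 3 x e^{- x^{2}} \sin{\left(b x \right)} \, dx.$$

Integrate $\int_{-\infty}^{\infty} x \sin(b x)\, e^{- x^{2}}\, dx$ by parts with $u = \sin(b x)$ and $dv = x\, e^{- x^{2}}\, dx$, giving $v = - \frac{e^{- x^{2}}}{2}$. The boundary term vanishes and
$$\int_{-\infty}^{\infty} x \sin(b x)\, e^{- x^{2}}\, dx = \frac{b}{2} \int_{-\infty}^{\infty} \cos(b x)\, e^{- x^{2}}\, dx,$$
so $I'(b) = - \frac{b}{2}\, I(b)$.

This is a separable first-order ODE; solving with the initial condition $I(0) = \int_{-\infty}^{\infty} - 3 e^{- x^{2}}\,dx = - 3 \sqrt{\pi}$ gives
$$I(b) = - 3 \sqrt{\pi} e^{- \frac{b^{2}}{4}}.$$

Setting $b = 6$:
$$I = - \frac{3 \sqrt{\pi}}{e^{9}}.$$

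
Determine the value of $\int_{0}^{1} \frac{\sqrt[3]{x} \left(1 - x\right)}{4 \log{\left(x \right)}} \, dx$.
$- \frac{\log{\left(7 \right)}}{4} + \frac{\log{\left(2 \right)}}{2}$

Consider the one-parameter family: let $I(a) = \int_{0}^{1} \frac{\sqrt[3]{x} - x^{a}}{4 \log{\left(x \right)}} \, dx$.

Since $\dfrac{\partial}{\partial a}\,x^{a} = x^{a} \ln x$, the $\ln x$ in the denominator cancels and
$$\frac{dI}{da} = \int_{0}^{1} - \frac{1}{4} x^{a} \, dx = - \frac{1}{4} \left[\frac{x^{a+1}}{a+1}\right]_0^1 = - \frac{1}{4 a + 4}.$$

Integrating with respect to $a$ gives $I(a) = - \frac{\log{\left(a + 1 \right)}}{4} - \frac{\log{\left(3 \right)}}{4} + \frac{\log{\left(2 \right)}}{2} + C$.

At $a = \frac{1}{3}$ the integrand is identically $0$, so $I(\frac{1}{3}) = 0$. The closed form gives $0$, hence $C = 0$.

Setting $a = \frac{4}{3}$:
$$I = - \frac{\log{\left(7 \right)}}{4} + \frac{\log{\left(2 \right)}}{2}.$$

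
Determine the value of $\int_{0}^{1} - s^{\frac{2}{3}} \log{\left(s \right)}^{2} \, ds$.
$- \frac{54}{125}$

Begin with the known integral
$$J(a) = \int_{0}^{1} - s^{a} \, ds = - \frac{1}{a + 1}.$$

Differentiating under the integral sign brings down a factor of $\ln s$:
$$\frac{dJ}{da} = \int_{0}^{1} - s^{a} \log{\left(s \right)} \, ds = \frac{1}{\left(a + 1\right)^{2}}.$$

Repeating twice in total — each differentiation brings down another $\ln s$ — gives
$$\frac{d^{2}J}{da^{2}} = \int_{0}^{1} - s^{a} \log{\left(s \right)}^{2} \, ds = - \frac{2}{\left(a + 1\right)^{3}},$$
and the integrand here is exactly the target integrand, so $I = - \frac{2}{\left(a + 1\right)^{3}}$.

Setting $a = \frac{2}{3}$:
$$I = - \frac{54}{125}.$$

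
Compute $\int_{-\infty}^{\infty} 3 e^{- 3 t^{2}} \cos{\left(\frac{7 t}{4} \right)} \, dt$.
$\frac{\sqrt{3} \sqrt{\pi}}{e^{\frac{49}{192}}}$

Treat the cosine frequency as a parameter and define $I(b) = \int_{-\infty}^{\infty} 3 e^{- 3 t^{2}} \cos{\left(b t \right)} \, dt$.

Differentiating under the integral sign,
$$I'(b) = \int_{-\infty}^{\infty} - 3 t e^{- 3 t^{2}} \sin{\left(b t \right)} \, dt.$$

Integrate $\int_{-\infty}^{\infty} t \sin(b t)\, e^{- 3 t^{2}}\, dt$ by parts with $u = \sin(b t)$ and $dv = t\, e^{- 3 t^{2}}\, dt$, giving $v = - \frac{e^{- 3 t^{2}}}{6}$. The boundary term vanishes and
$$\int_{-\infty}^{\infty} t \sin(b t)\, e^{- 3 t^{2}}\, dt = \frac{b}{6} \int_{-\infty}^{\infty} \cos(b t)\, e^{- 3 t^{2}}\, dt,$$
so $I'(b) = - \frac{b}{6}\, I(b)$.

This is a separable first-order ODE; solving with the initial condition $I(0) = \int_{-\infty}^{\infty} 3 e^{- 3 t^{2}}\,dt = \sqrt{3} \sqrt{\pi}$ gives
$$I(b) = \sqrt{3} \sqrt{\pi} e^{- \frac{b^{2}}{12}}.$$

Setting $b = \frac{7}{4}$:
$$I = \frac{\sqrt{3} \sqrt{\pi}}{e^{\frac{49}{192}}}.$$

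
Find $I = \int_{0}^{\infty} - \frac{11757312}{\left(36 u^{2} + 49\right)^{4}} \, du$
$- \frac{43740 \pi}{117649}$

Start from the standard arctangent integral
$$J(a) = \int_{0}^{\infty} - \frac{7}{a^{2} + u^{2}} \, du = - \frac{7 \pi}{2 a}.$$

Differentiating under the integral sign with respect to $a$,
$$\frac{dJ}{da} = \int_{0}^{\infty} \frac{14 a}{\left(a^{2} + u^{2}\right)^{2}} \, du = \frac{7 \pi}{2 a^{2}},$$
so $\int_{0}^{\infty} - \frac{7}{\left(a^{2} + u^{2}\right)^{2}} \, du = - \frac{7 \pi}{4 a^{3}}$.

Repeating — each differentiation of $1/(u^2+a^2)^j$ produces $-2ja/(u^2+a^2)^{j+1}$ — and dividing through by $-2ja$ at each step yields, after $3$ differentiations in total,
$$\int_{0}^{\infty} - \frac{7}{\left(a^{2} + u^{2}\right)^{4}} \, du = - \frac{35 \pi}{32 a^{7}}.$$

Setting $a = \frac{7}{6}$:
$$I = - \frac{43740 \pi}{117649}.$$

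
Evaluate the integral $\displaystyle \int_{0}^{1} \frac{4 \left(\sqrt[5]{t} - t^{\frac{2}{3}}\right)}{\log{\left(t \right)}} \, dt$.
$- \log{\left(\frac{390625}{104976} \right)}$

Consider the one-parameter family: let $I(a) = \int_{0}^{1} \frac{4 \left(\sqrt[5]{t} - t^{a}\right)}{\log{\left(t \right)}} \, dt$.

Since $\dfrac{\partial}{\partial a}\,t^{a} = t^{a} \ln t$, the $\ln t$ in the denominator cancels and
$$\frac{dI}{da} = \int_{0}^{1} -4 t^{a} \, dt = -4 \left[\frac{t^{a+1}}{a+1}\right]_0^1 = - \frac{4}{a + 1}.$$

Integrating with respect to $a$ gives $I(a) = - \log{\left(\frac{625 \left(a + 1\right)^{4}}{1296} \right)} + C$.

At $a = \frac{1}{5}$ the integrand is identically $0$, so $I(\frac{1}{5}) = 0$. The closed form gives $0$, hence $C = 0$.

Setting $a = \frac{2}{3}$:
$$I = - \log{\left(\frac{390625}{104976} \right)}.$$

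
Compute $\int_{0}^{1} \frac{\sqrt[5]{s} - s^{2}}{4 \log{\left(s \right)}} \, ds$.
$- \frac{\log{\left(5 \right)}}{4} + \frac{\log{\left(2 \right)}}{4}$

Replace the exponent $\frac{1}{5}$ by a parameter $a$: let $I(a) = \int_{0}^{1} \frac{- s^{2} + s^{a}}{4 \log{\left(s \right)}} \, ds$.

Since $\dfrac{\partial}{\partial a}\,s^{a} = s^{a} \ln s$, the $\ln s$ in the denominator cancels and
$$\frac{dI}{da} = \int_{0}^{1} \frac{1}{4} s^{a} \, ds = \frac{1}{4} \left[\frac{s^{a+1}}{a+1}\right]_0^1 = \frac{1}{4 \left(a + 1\right)}.$$

Integrating with respect to $a$ gives $I(a) = \frac{\log{\left(a + 1 \right)}}{4} - \frac{\log{\left(3 \right)}}{4} + C$.

At $a = 2$ the integrand is identically $0$, so $I(2) = 0$. The closed form gives $0$, hence $C = 0$.

Setting $a = \frac{1}{5}$:
$$I = - \frac{\log{\left(5 \right)}}{4} + \frac{\log{\left(2 \right)}}{4}.$$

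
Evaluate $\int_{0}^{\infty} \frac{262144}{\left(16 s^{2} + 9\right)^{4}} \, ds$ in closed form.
$\frac{10240 \pi}{2187}$

Begin with the known result
$$J(a) = \int_{0}^{\infty} \frac{4}{a^{2} + s^{2}} \, ds = \frac{2 \pi}{a}.$$

Differentiating under the integral sign with respect to $a$,
$$\frac{dJ}{da} = \int_{0}^{\infty} - \frac{8 a}{\left(a^{2} + s^{2}\right)^{2}} \, ds = - \frac{2 \pi}{a^{2}},$$
so $\int_{0}^{\infty} \frac{4}{\left(a^{2} + s^{2}\right)^{2}} \, ds = \frac{\pi}{a^{3}}$.

Repeating — each differentiation of $1/(s^2+a^2)^j$ produces $-2ja/(s^2+a^2)^{j+1}$ — and dividing through by $-2ja$ at each step yields, after $3$ differentiations in total,
$$\int_{0}^{\infty} \frac{4}{\left(a^{2} + s^{2}\right)^{4}} \, ds = \frac{5 \pi}{8 a^{7}}.$$

Setting $a = \frac{3}{4}$:
$$I = \frac{10240 \pi}{2187}.$$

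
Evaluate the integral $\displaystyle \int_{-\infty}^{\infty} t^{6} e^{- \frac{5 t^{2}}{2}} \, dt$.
$\frac{3 \sqrt{10} \sqrt{\pi}}{125}$

Consider the simpler parametrised integral
$$J(a) = \int_{-\infty}^{\infty} e^{- a t^{2}} \, dt = \frac{\sqrt{\pi}}{\sqrt{a}}.$$

Differentiating under the integral sign brings down a factor of $(-t^2)$:
$$\frac{dJ}{da} = \int_{-\infty}^{\infty} - t^{2} e^{- a t^{2}} \, dt = - \frac{\sqrt{\pi}}{2 a^{\frac{3}{2}}}.$$

Repeating $3$ times in total — each differentiation brings down another $(-t^2)$ — gives
$$\frac{d^{3}J}{da^{3}} = \int_{-\infty}^{\infty} - t^{6} e^{- a t^{2}} \, dt = - \frac{15 \sqrt{\pi}}{8 a^{\frac{7}{2}}},$$
and the integrand here is $(-1)^{3}$ times the target integrand, so $I = (-1)^{3}\,\frac{d^{3}J}{da^{3}} = \frac{15 \sqrt{\pi}}{8 a^{\frac{7}{2}}}$.

Setting $a = \frac{5}{2}$:
$$I = \frac{3 \sqrt{10} \sqrt{\pi}}{125}.$$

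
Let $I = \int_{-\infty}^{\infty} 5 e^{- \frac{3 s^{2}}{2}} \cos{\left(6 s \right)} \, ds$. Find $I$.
$\frac{5 \sqrt{6} \sqrt{\pi}}{3 e^{6}}$

Treat the cosine frequency as a parameter and define $I(b) = \int_{-\infty}^{\infty} 5 e^{- \frac{3 s^{2}}{2}} \cos{\left(b s \right)} \, ds$.

Differentiating under the integral sign,
$$I'(b) = \int_{-\infty}^{\infty} - 5 s e^{- \frac{3 s^{2}}{2}} \sin{\left(b s \right)} \, ds.$$

Integrate $\int_{-\infty}^{\infty} s \sin(b s)\, e^{- \frac{3 s^{2}}{2}}\, ds$ by parts with $u = \sin(b s)$ and $dv = s\, e^{- \frac{3 s^{2}}{2}}\, ds$, giving $v = - \frac{e^{- \frac{3 s^{2}}{2}}}{3}$. The boundary term vanishes and
$$\int_{-\infty}^{\infty} s \sin(b s)\, e^{- \frac{3 s^{2}}{2}}\, ds = \frac{b}{3} \int_{-\infty}^{\infty} \cos(b s)\, e^{- \frac{3 s^{2}}{2}}\, ds,$$
so $I'(b) = - \frac{b}{3}\, I(b)$.

This is a separable first-order ODE; solving with the initial condition $I(0) = \int_{-\infty}^{\infty} 5 e^{- \frac{3 s^{2}}{2}}\,ds = \frac{5 \sqrt{6} \sqrt{\pi}}{3}$ gives
$$I(b) = \frac{5 \sqrt{6} \sqrt{\pi} e^{- \frac{b^{2}}{6}}}{3}.$$

Setting $b = 6$:
$$I = \frac{5 \sqrt{6} \sqrt{\pi}}{3 e^{6}}.$$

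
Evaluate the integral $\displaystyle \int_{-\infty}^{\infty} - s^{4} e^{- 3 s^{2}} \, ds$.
$- \frac{\sqrt{3} \sqrt{\pi}}{36}$

Consider the simpler parametrised integral
$$J(a) = \int_{-\infty}^{\infty} - e^{- a s^{2}} \, ds = - \frac{\sqrt{\pi}}{\sqrt{a}}.$$

Differentiating under the integral sign brings down a factor of $(-s^2)$:
$$\frac{dJ}{da} = \int_{-\infty}^{\infty} s^{2} e^{- a s^{2}} \, ds = \frac{\sqrt{\pi}}{2 a^{\frac{3}{2}}}.$$

Repeating twice in total — each differentiation brings down another $(-s^2)$ — gives
$$\frac{d^{2}J}{da^{2}} = \int_{-\infty}^{\infty} - s^{4} e^{- a s^{2}} \, ds = - \frac{3 \sqrt{\pi}}{4 a^{\frac{5}{2}}},$$
and the integrand here is exactly the target integrand, so $I = - \frac{3 \sqrt{\pi}}{4 a^{\frac{5}{2}}}$.

Setting $a = 3$:
$$I = - \frac{\sqrt{3} \sqrt{\pi}}{36}.$$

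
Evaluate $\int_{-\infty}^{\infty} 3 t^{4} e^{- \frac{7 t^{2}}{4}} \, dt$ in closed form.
$\frac{72 \sqrt{7} \sqrt{\pi}}{343}$

Consider the simpler parametrised integral
$$J(a) = \int_{-\infty}^{\infty} 3 e^{- a t^{2}} \, dt = \frac{3 \sqrt{\pi}}{\sqrt{a}}.$$

Differentiating under the integral sign brings down a factor of $(-t^2)$:
$$\frac{dJ}{da} = \int_{-\infty}^{\infty} - 3 t^{2} e^{- a t^{2}} \, dt = - \frac{3 \sqrt{\pi}}{2 a^{\frac{3}{2}}}.$$

Repeating twice in total — each differentiation brings down another $(-t^2)$ — gives
$$\frac{d^{2}J}{da^{2}} = \int_{-\infty}^{\infty} 3 t^{4} e^{- a t^{2}} \, dt = \frac{9 \sqrt{\pi}}{4 a^{\frac{5}{2}}},$$
and the integrand here is exactly the target integrand, so $I = \frac{9 \sqrt{\pi}}{4 a^{\frac{5}{2}}}$.

Setting $a = \frac{7}{4}$:
$$I = \frac{72 \sqrt{7} \sqrt{\pi}}{343}.$$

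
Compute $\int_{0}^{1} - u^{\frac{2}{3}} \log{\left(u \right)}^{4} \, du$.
$- \frac{5832}{3125}$

Start from the elementary integral
$$J(a) = \int_{0}^{1} - u^{a} \, du = - \frac{1}{a + 1}.$$

Differentiating under the integral sign brings down a factor of $\ln u$:
$$\frac{dJ}{da} = \int_{0}^{1} - u^{a} \log{\left(u \right)} \, du = \frac{1}{\left(a + 1\right)^{2}}.$$

Repeating $4$ times in total — each differentiation brings down another $\ln u$ — gives
$$\frac{d^{4}J}{da^{4}} = \int_{0}^{1} - u^{a} \log{\left(u \right)}^{4} \, du = - \frac{24}{\left(a + 1\right)^{5}},$$
and the integrand here is exactly the target integrand, so $I = - \frac{24}{\left(a + 1\right)^{5}}$.

Setting $a = \frac{2}{3}$:
$$I = - \frac{5832}{3125}.$$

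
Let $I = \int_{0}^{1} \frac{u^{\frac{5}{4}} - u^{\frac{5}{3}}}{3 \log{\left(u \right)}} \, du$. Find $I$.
$- \frac{5 \log{\left(2 \right)}}{3} + \log{\left(3 \right)}$

Consider the one-parameter family: let $I(a) = \int_{0}^{1} \frac{- u^{\frac{5}{3}} + u^{a}}{3 \log{\left(u \right)}} \, du$.

Since $\dfrac{\partial}{\partial a}\,u^{a} = u^{a} \ln u$, the $\ln u$ in the denominator cancels and
$$\frac{dI}{da} = \int_{0}^{1} \frac{1}{3} u^{a} \, du = \frac{1}{3} \left[\frac{u^{a+1}}{a+1}\right]_0^1 = \frac{1}{3 \left(a + 1\right)}.$$

Integrating with respect to $a$ gives $I(a) = \frac{\log{\left(a + 1 \right)}}{3} - \log{\left(2 \right)} + \frac{\log{\left(3 \right)}}{3} + C$.

At $a = \frac{5}{3}$ the integrand is identically $0$, so $I(\frac{5}{3}) = 0$. The closed form gives $0$, hence $C = 0$.

Setting $a = \frac{5}{4}$:
$$I = - \frac{5 \log{\left(2 \right)}}{3} + \log{\left(3 \right)}.$$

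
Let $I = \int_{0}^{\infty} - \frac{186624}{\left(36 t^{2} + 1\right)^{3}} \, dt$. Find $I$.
$- 5832 \pi$

Start from the standard arctangent integral
$$J(a) = \int_{0}^{\infty} - \frac{4}{a^{2} + t^{2}} \, dt = - \frac{2 \pi}{a}.$$

Differentiating under the integral sign with respect to $a$,
$$\frac{dJ}{da} = \int_{0}^{\infty} \frac{8 a}{\left(a^{2} + t^{2}\right)^{2}} \, dt = \frac{2 \pi}{a^{2}},$$
so $\int_{0}^{\infty} - \frac{4}{\left(a^{2} + t^{2}\right)^{2}} \, dt = - \frac{\pi}{a^{3}}$.

Repeating — each differentiation of $1/(t^2+a^2)^j$ produces $-2ja/(t^2+a^2)^{j+1}$ — and dividing through by $-2ja$ at each step yields, after $2$ differentiations in total,
$$\int_{0}^{\infty} - \frac{4}{\left(a^{2} + t^{2}\right)^{3}} \, dt = - \frac{3 \pi}{4 a^{5}}.$$

Setting $a = \frac{1}{6}$:
$$I = - 5832 \pi.$$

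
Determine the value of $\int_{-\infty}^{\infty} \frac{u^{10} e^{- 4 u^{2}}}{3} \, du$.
$\frac{315 \sqrt{\pi}}{65536}$

Begin with the known integral
$$J(a) = \int_{-\infty}^{\infty} \frac{e^{- a u^{2}}}{3} \, du = \frac{\sqrt{\pi}}{3 \sqrt{a}}.$$

Differentiating under the integral sign brings down a factor of $(-u^2)$:
$$\frac{dJ}{da} = \int_{-\infty}^{\infty} - \frac{u^{2} e^{- a u^{2}}}{3} \, du = - \frac{\sqrt{\pi}}{6 a^{\frac{3}{2}}}.$$

Repeating $5$ times in total — each differentiation brings down another $(-u^2)$ — gives
$$\frac{d^{5}J}{da^{5}} = \int_{-\infty}^{\infty} - \frac{u^{10} e^{- a u^{2}}}{3} \, du = - \frac{315 \sqrt{\pi}}{32 a^{\frac{11}{2}}},$$
and the integrand here is $(-1)^{5}$ times the target integrand, so $I = (-1)^{5}\,\frac{d^{5}J}{da^{5}} = \frac{315 \sqrt{\pi}}{32 a^{\frac{11}{2}}}$.

Setting $a = 4$:
$$I = \frac{315 \sqrt{\pi}}{65536}.$$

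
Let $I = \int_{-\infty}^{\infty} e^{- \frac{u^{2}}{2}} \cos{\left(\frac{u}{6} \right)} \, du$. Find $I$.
$\frac{\sqrt{2} \sqrt{\pi}}{e^{\frac{1}{72}}}$

Treat the cosine frequency as a parameter and define $I(b) = \int_{-\infty}^{\infty} e^{- \frac{u^{2}}{2}} \cos{\left(b u \right)} \, du$.

Differentiating under the integral sign,
$$I'(b) = \int_{-\infty}^{\infty} - u e^{- \frac{u^{2}}{2}} \sin{\left(b u \right)} \, du.$$

Integrate $\int_{-\infty}^{\infty} u \sin(b u)\, e^{- \frac{u^{2}}{2}}\, du$ by parts with $w = \sin(b u)$ and $dv = u\, e^{- \frac{u^{2}}{2}}\, du$, giving $v = - e^{- \frac{u^{2}}{2}}$. The boundary term vanishes and
$$\int_{-\infty}^{\infty} u \sin(b u)\, e^{- \frac{u^{2}}{2}}\, du = b \int_{-\infty}^{\infty} \cos(b u)\, e^{- \frac{u^{2}}{2}}\, du,$$
so $I'(b) = - b\, I(b)$.

This is a separable first-order ODE; solving with the initial condition $I(0) = \int_{-\infty}^{\infty} e^{- \frac{u^{2}}{2}}\,du = \sqrt{2} \sqrt{\pi}$ gives
$$I(b) = \sqrt{2} \sqrt{\pi} e^{- \frac{b^{2}}{2}}.$$

Setting $b = \frac{1}{6}$:
$$I = \frac{\sqrt{2} \sqrt{\pi}}{e^{\frac{1}{72}}}.$$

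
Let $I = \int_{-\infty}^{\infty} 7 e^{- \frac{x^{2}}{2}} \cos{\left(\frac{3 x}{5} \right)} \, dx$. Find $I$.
$\frac{7 \sqrt{2} \sqrt{\pi}}{e^{\frac{9}{50}}}$

Treat the cosine frequency as a parameter and define $I(b) = \int_{-\infty}^{\infty} 7 e^{- \frac{x^{2}}{2}} \cos{\left(b x \right)} \, dx$.

Differentiating under the integral sign,
$$I'(b) = \int_{-\infty}^{\infty} - 7 x e^{- \frac{x^{2}}{2}} \sin{\left(b x \right)} \, dx.$$

Integrate $\int_{-\infty}^{\infty} x \sin(b x)\, e^{- \frac{x^{2}}{2}}\, dx$ by parts with $u = \sin(b x)$ and $dv = x\, e^{- \frac{x^{2}}{2}}\, dx$, giving $v = - e^{- \frac{x^{2}}{2}}$. The boundary term vanishes and
$$\int_{-\infty}^{\infty} x \sin(b x)\, e^{- \frac{x^{2}}{2}}\, dx = b \int_{-\infty}^{\infty} \cos(b x)\, e^{- \frac{x^{2}}{2}}\, dx,$$
so $I'(b) = - b\, I(b)$.

This is a separable first-order ODE; solving with the initial condition $I(0) = \int_{-\infty}^{\infty} 7 e^{- \frac{x^{2}}{2}}\,dx = 7 \sqrt{2} \sqrt{\pi}$ gives
$$I(b) = 7 \sqrt{2} \sqrt{\pi} e^{- \frac{b^{2}}{2}}.$$

Setting $b = \frac{3}{5}$:
$$I = \frac{7 \sqrt{2} \sqrt{\pi}}{e^{\frac{9}{50}}}.$$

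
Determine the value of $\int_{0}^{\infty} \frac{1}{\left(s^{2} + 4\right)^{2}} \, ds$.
$\frac{\pi}{32}$

Recall the elementary integral
$$J(a) = \int_{0}^{\infty} \frac{1}{a^{2} + s^{2}} \, ds = \frac{\pi}{2 a}.$$

Differentiating under the integral sign with respect to $a$,
$$\frac{dJ}{da} = \int_{0}^{\infty} - \frac{2 a}{\left(a^{2} + s^{2}\right)^{2}} \, ds = - \frac{\pi}{2 a^{2}},$$
so $\int_{0}^{\infty} \frac{1}{\left(a^{2} + s^{2}\right)^{2}} \, ds = \frac{\pi}{4 a^{3}}$.

Setting $a = 2$:
$$I = \frac{\pi}{32}.$$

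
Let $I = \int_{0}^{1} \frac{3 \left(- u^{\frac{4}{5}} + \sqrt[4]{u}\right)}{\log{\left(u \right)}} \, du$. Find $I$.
$- \log{\left(\frac{46656}{15625} \right)}$

Introduce a parameter $a$ in the exponent: let $I(a) = \int_{0}^{1} \frac{3 \left(\sqrt[4]{u} - u^{a}\right)}{\log{\left(u \right)}} \, du$.

Since $\dfrac{\partial}{\partial a}\,u^{a} = u^{a} \ln u$, the $\ln u$ in the denominator cancels and
$$\frac{dI}{da} = \int_{0}^{1} -3 u^{a} \, du = -3 \left[\frac{u^{a+1}}{a+1}\right]_0^1 = - \frac{3}{a + 1}.$$

Integrating with respect to $a$ gives $I(a) = - \log{\left(\frac{64 \left(a + 1\right)^{3}}{125} \right)} + C$.

At $a = \frac{1}{4}$ the integrand is identically $0$, so $I(\frac{1}{4}) = 0$. The closed form gives $0$, hence $C = 0$.

Setting $a = \frac{4}{5}$:
$$I = - \log{\left(\frac{46656}{15625} \right)}.$$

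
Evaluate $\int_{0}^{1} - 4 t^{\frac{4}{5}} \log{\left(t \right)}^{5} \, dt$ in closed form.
$\frac{2500000}{177147}$

Consider the simpler parametrised integral
$$J(a) = \int_{0}^{1} - 4 t^{a} \, dt = - \frac{4}{a + 1}.$$

Differentiating under the integral sign brings down a factor of $\ln t$:
$$\frac{dJ}{da} = \int_{0}^{1} - 4 t^{a} \log{\left(t \right)} \, dt = \frac{4}{\left(a + 1\right)^{2}}.$$

Repeating $5$ times in total — each differentiation brings down another $\ln t$ — gives
$$\frac{d^{5}J}{da^{5}} = \int_{0}^{1} - 4 t^{a} \log{\left(t \right)}^{5} \, dt = \frac{480}{\left(a + 1\right)^{6}},$$
and the integrand here is exactly the target integrand, so $I = \frac{480}{\left(a + 1\right)^{6}}$.

Setting $a = \frac{4}{5}$:
$$I = \frac{2500000}{177147}.$$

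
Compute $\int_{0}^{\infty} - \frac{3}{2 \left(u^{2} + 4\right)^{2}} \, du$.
$- \frac{3 \pi}{64}$

Start from the standard arctangent integral
$$J(a) = \int_{0}^{\infty} - \frac{3}{2 \left(a^{2} + u^{2}\right)} \, du = - \frac{3 \pi}{4 a}.$$

Differentiating under the integral sign with respect to $a$,
$$\frac{dJ}{da} = \int_{0}^{\infty} \frac{3 a}{\left(a^{2} + u^{2}\right)^{2}} \, du = \frac{3 \pi}{4 a^{2}},$$
so $\int_{0}^{\infty} - \frac{3}{2 \left(a^{2} + u^{2}\right)^{2}} \, du = - \frac{3 \pi}{8 a^{3}}$.

Setting $a = 2$:
$$I = - \frac{3 \pi}{64}.$$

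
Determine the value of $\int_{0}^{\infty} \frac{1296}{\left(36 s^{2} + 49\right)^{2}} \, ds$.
$\frac{54 \pi}{343}$

Begin with the known result
$$J(a) = \int_{0}^{\infty} \frac{1}{a^{2} + s^{2}} \, ds = \frac{\pi}{2 a}.$$

Differentiating under the integral sign with respect to $a$,
$$\frac{dJ}{da} = \int_{0}^{\infty} - \frac{2 a}{\left(a^{2} + s^{2}\right)^{2}} \, ds = - \frac{\pi}{2 a^{2}},$$
so $\int_{0}^{\infty} \frac{1}{\left(a^{2} + s^{2}\right)^{2}} \, ds = \frac{\pi}{4 a^{3}}$.

Setting $a = \frac{7}{6}$:
$$I = \frac{54 \pi}{343}.$$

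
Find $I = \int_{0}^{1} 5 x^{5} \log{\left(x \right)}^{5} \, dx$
$- \frac{25}{1944}$

Begin with the known integral
$$J(a) = \int_{0}^{1} 5 x^{a} \, dx = \frac{5}{a + 1}.$$

Differentiating under the integral sign brings down a factor of $\ln x$:
$$\frac{dJ}{da} = \int_{0}^{1} 5 x^{a} \log{\left(x \right)} \, dx = - \frac{5}{\left(a + 1\right)^{2}}.$$

Repeating $5$ times in total — each differentiation brings down another $\ln x$ — gives
$$\frac{d^{5}J}{da^{5}} = \int_{0}^{1} 5 x^{a} \log{\left(x \right)}^{5} \, dx = - \frac{600}{\left(a + 1\right)^{6}},$$
and the integrand here is exactly the target integrand, so $I = - \frac{600}{\left(a + 1\right)^{6}}$.

Setting $a = 5$:
$$I = - \frac{25}{1944}.$$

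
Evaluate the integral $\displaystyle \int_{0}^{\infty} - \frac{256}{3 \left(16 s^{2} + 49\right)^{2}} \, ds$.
$- \frac{16 \pi}{1029}$

Start from the standard arctangent integral
$$J(a) = \int_{0}^{\infty} - \frac{1}{3 \left(a^{2} + s^{2}\right)} \, ds = - \frac{\pi}{6 a}.$$

Differentiating under the integral sign with respect to $a$,
$$\frac{dJ}{da} = \int_{0}^{\infty} \frac{2 a}{3 \left(a^{2} + s^{2}\right)^{2}} \, ds = \frac{\pi}{6 a^{2}},$$
so $\int_{0}^{\infty} - \frac{1}{3 \left(a^{2} + s^{2}\right)^{2}} \, ds = - \frac{\pi}{12 a^{3}}$.

Setting $a = \frac{7}{4}$:
$$I = - \frac{16 \pi}{1029}.$$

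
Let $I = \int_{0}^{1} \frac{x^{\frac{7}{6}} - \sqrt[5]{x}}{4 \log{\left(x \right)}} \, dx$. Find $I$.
$- \frac{\log{\left(6 \right)}}{2} + \frac{\log{\left(65 \right)}}{4}$

Introduce a parameter $a$ in the exponent: let $I(a) = \int_{0}^{1} \frac{x^{\frac{7}{6}} - x^{a}}{4 \log{\left(x \right)}} \, dx$.

Since $\dfrac{\partial}{\partial a}\,x^{a} = x^{a} \ln x$, the $\ln x$ in the denominator cancels and
$$\frac{dI}{da} = \int_{0}^{1} - \frac{1}{4} x^{a} \, dx = - \frac{1}{4} \left[\frac{x^{a+1}}{a+1}\right]_0^1 = - \frac{1}{4 a + 4}.$$

Integrating with respect to $a$ gives $I(a) = - \frac{\log{\left(a + 1 \right)}}{4} - \frac{\log{\left(6 \right)}}{4} + \frac{\log{\left(13 \right)}}{4} + C$.

At $a = \frac{7}{6}$ the integrand is identically $0$, so $I(\frac{7}{6}) = 0$. The closed form gives $0$, hence $C = 0$.

Setting $a = \frac{1}{5}$:
$$I = - \frac{\log{\left(6 \right)}}{2} + \frac{\log{\left(65 \right)}}{4}.$$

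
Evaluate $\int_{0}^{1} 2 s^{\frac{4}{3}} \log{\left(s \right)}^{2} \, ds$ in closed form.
$\frac{108}{343}$

Begin with the known integral
$$J(a) = \int_{0}^{1} 2 s^{a} \, ds = \frac{2}{a + 1}.$$

Differentiating under the integral sign brings down a factor of $\ln s$:
$$\frac{dJ}{da} = \int_{0}^{1} 2 s^{a} \log{\left(s \right)} \, ds = - \frac{2}{\left(a + 1\right)^{2}}.$$

Repeating twice in total — each differentiation brings down another $\ln s$ — gives
$$\frac{d^{2}J}{da^{2}} = \int_{0}^{1} 2 s^{a} \log{\left(s \right)}^{2} \, ds = \frac{4}{\left(a + 1\right)^{3}},$$
and the integrand here is exactly the target integrand, so $I = \frac{4}{\left(a + 1\right)^{3}}$.

Setting $a = \frac{4}{3}$:
$$I = \frac{108}{343}.$$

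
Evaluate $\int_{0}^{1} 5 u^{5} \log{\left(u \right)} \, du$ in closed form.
$- \frac{5}{36}$

Start from the elementary integral
$$J(a) = \int_{0}^{1} 5 u^{a} \, du = \frac{5}{a + 1}.$$

Differentiating under the integral sign brings down a factor of $\ln u$:
$$\frac{dJ}{da} = \int_{0}^{1} 5 u^{a} \log{\left(u \right)} \, du = - \frac{5}{\left(a + 1\right)^{2}}.$$

The integral on the left is $I$, so $I = - \frac{5}{\left(a + 1\right)^{2}}$.

Setting $a = 5$:
$$I = - \frac{5}{36}.$$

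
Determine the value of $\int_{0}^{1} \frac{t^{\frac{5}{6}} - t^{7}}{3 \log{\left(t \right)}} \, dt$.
$- \log{\left(2 \right)} - \frac{\log{\left(6 \right)}}{3} + \frac{\log{\left(11 \right)}}{3}$

Replace the exponent $\frac{5}{6}$ by a parameter $a$: let $I(a) = \int_{0}^{1} \frac{- t^{7} + t^{a}}{3 \log{\left(t \right)}} \, dt$.

Since $\dfrac{\partial}{\partial a}\,t^{a} = t^{a} \ln t$, the $\ln t$ in the denominator cancels and
$$\frac{dI}{da} = \int_{0}^{1} \frac{1}{3} t^{a} \, dt = \frac{1}{3} \left[\frac{t^{a+1}}{a+1}\right]_0^1 = \frac{1}{3 \left(a + 1\right)}.$$

Integrating with respect to $a$ gives $I(a) = \frac{\log{\left(a + 1 \right)}}{3} - \log{\left(2 \right)} + C$.

At $a = 7$ the integrand is identically $0$, so $I(7) = 0$. The closed form gives $0$, hence $C = 0$.

Setting $a = \frac{5}{6}$:
$$I = - \log{\left(2 \right)} - \frac{\log{\left(6 \right)}}{3} + \frac{\log{\left(11 \right)}}{3}.$$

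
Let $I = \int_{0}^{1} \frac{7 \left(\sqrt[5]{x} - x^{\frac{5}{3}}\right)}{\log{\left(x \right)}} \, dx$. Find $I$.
$- \log{\left(\frac{1280000000}{4782969} \right)}$

Introduce a parameter $a$ in the exponent: let $I(a) = \int_{0}^{1} \frac{7 \left(\sqrt[5]{x} - x^{a}\right)}{\log{\left(x \right)}} \, dx$.

Since $\dfrac{\partial}{\partial a}\,x^{a} = x^{a} \ln x$, the $\ln x$ in the denominator cancels and
$$\frac{dI}{da} = \int_{0}^{1} -7 x^{a} \, dx = -7 \left[\frac{x^{a+1}}{a+1}\right]_0^1 = - \frac{7}{a + 1}.$$

Integrating with respect to $a$ gives $I(a) = - \log{\left(\frac{78125 \left(a + 1\right)^{7}}{279936} \right)} + C$.

At $a = \frac{1}{5}$ the integrand is identically $0$, so $I(\frac{1}{5}) = 0$. The closed form gives $0$, hence $C = 0$.

Setting $a = \frac{5}{3}$:
$$I = - \log{\left(\frac{1280000000}{4782969} \right)}.$$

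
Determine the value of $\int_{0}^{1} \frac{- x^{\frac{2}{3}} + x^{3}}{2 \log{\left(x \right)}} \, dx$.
$\log{\left(\frac{2 \sqrt{15}}{5} \right)}$

Introduce a parameter $a$ in the exponent: let $I(a) = \int_{0}^{1} \frac{x^{3} - x^{a}}{2 \log{\left(x \right)}} \, dx$.

Since $\dfrac{\partial}{\partial a}\,x^{a} = x^{a} \ln x$, the $\ln x$ in the denominator cancels and
$$\frac{dI}{da} = \int_{0}^{1} - \frac{1}{2} x^{a} \, dx = - \frac{1}{2} \left[\frac{x^{a+1}}{a+1}\right]_0^1 = - \frac{1}{2 a + 2}.$$

Integrating with respect to $a$ gives $I(a) = - \frac{\log{\left(a + 1 \right)}}{2} + \log{\left(2 \right)} + C$.

At $a = 3$ the integrand is identically $0$, so $I(3) = 0$. The closed form gives $0$, hence $C = 0$.

Setting $a = \frac{2}{3}$:
$$I = \log{\left(\frac{2 \sqrt{15}}{5} \right)}.$$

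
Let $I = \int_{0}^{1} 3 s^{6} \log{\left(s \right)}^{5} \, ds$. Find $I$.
$- \frac{360}{117649}$

Start from the elementary integral
$$J(a) = \int_{0}^{1} 3 s^{a} \, ds = \frac{3}{a + 1}.$$

Differentiating under the integral sign brings down a factor of $\ln s$:
$$\frac{dJ}{da} = \int_{0}^{1} 3 s^{a} \log{\left(s \right)} \, ds = - \frac{3}{\left(a + 1\right)^{2}}.$$

Repeating $5$ times in total — each differentiation brings down another $\ln s$ — gives
$$\frac{d^{5}J}{da^{5}} = \int_{0}^{1} 3 s^{a} \log{\left(s \right)}^{5} \, ds = - \frac{360}{\left(a + 1\right)^{6}},$$
and the integrand here is exactly the target integrand, so $I = - \frac{360}{\left(a + 1\right)^{6}}$.

Setting $a = 6$:
$$I = - \frac{360}{117649}.$$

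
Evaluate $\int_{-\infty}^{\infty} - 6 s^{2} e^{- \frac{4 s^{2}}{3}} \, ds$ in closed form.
$- \frac{9 \sqrt{3} \sqrt{\pi}}{8}$

Begin with the known integral
$$J(a) = \int_{-\infty}^{\infty} - 6 e^{- a s^{2}} \, ds = - \frac{6 \sqrt{\pi}}{\sqrt{a}}.$$

Differentiating under the integral sign brings down a factor of $(-s^2)$:
$$\frac{dJ}{da} = \int_{-\infty}^{\infty} 6 s^{2} e^{- a s^{2}} \, ds = \frac{3 \sqrt{\pi}}{a^{\frac{3}{2}}}.$$

The integral on the left is $-I$, so $I = - \frac{3 \sqrt{\pi}}{a^{\frac{3}{2}}}$.

Setting $a = \frac{4}{3}$:
$$I = - \frac{9 \sqrt{3} \sqrt{\pi}}{8}.$$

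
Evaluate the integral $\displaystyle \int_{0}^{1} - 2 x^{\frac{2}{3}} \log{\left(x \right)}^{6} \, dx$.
$- \frac{629856}{15625}$

Start from the elementary integral
$$J(a) = \int_{0}^{1} - 2 x^{a} \, dx = - \frac{2}{a + 1}.$$

Differentiating under the integral sign brings down a factor of $\ln x$:
$$\frac{dJ}{da} = \int_{0}^{1} - 2 x^{a} \log{\left(x \right)} \, dx = \frac{2}{\left(a + 1\right)^{2}}.$$

Repeating $6$ times in total — each differentiation brings down another $\ln x$ — gives
$$\frac{d^{6}J}{da^{6}} = \int_{0}^{1} - 2 x^{a} \log{\left(x \right)}^{6} \, dx = - \frac{1440}{\left(a + 1\right)^{7}},$$
and the integrand here is exactly the target integrand, so $I = - \frac{1440}{\left(a + 1\right)^{7}}$.

Setting $a = \frac{2}{3}$:
$$I = - \frac{629856}{15625}.$$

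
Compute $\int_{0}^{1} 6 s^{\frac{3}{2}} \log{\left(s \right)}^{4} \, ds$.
$\frac{4608}{3125}$

Consider the simpler parametrised integral
$$J(a) = \int_{0}^{1} 6 s^{a} \, ds = \frac{6}{a + 1}.$$

Differentiating under the integral sign brings down a factor of $\ln s$:
$$\frac{dJ}{da} = \int_{0}^{1} 6 s^{a} \log{\left(s \right)} \, ds = - \frac{6}{\left(a + 1\right)^{2}}.$$

Repeating $4$ times in total — each differentiation brings down another $\ln s$ — gives
$$\frac{d^{4}J}{da^{4}} = \int_{0}^{1} 6 s^{a} \log{\left(s \right)}^{4} \, ds = \frac{144}{\left(a + 1\right)^{5}},$$
and the integrand here is exactly the target integrand, so $I = \frac{144}{\left(a + 1\right)^{5}}$.

Setting $a = \frac{3}{2}$:
$$I = \frac{4608}{3125}.$$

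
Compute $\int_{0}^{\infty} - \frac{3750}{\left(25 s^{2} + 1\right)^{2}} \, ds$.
$- \frac{375 \pi}{2}$

Recall the elementary integral
$$J(a) = \int_{0}^{\infty} - \frac{6}{a^{2} + s^{2}} \, ds = - \frac{3 \pi}{a}.$$

Differentiating under the integral sign with respect to $a$,
$$\frac{dJ}{da} = \int_{0}^{\infty} \frac{12 a}{\left(a^{2} + s^{2}\right)^{2}} \, ds = \frac{3 \pi}{a^{2}},$$
so $\int_{0}^{\infty} - \frac{6}{\left(a^{2} + s^{2}\right)^{2}} \, ds = - \frac{3 \pi}{2 a^{3}}$.

Setting $a = \frac{1}{5}$:
$$I = - \frac{375 \pi}{2}.$$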